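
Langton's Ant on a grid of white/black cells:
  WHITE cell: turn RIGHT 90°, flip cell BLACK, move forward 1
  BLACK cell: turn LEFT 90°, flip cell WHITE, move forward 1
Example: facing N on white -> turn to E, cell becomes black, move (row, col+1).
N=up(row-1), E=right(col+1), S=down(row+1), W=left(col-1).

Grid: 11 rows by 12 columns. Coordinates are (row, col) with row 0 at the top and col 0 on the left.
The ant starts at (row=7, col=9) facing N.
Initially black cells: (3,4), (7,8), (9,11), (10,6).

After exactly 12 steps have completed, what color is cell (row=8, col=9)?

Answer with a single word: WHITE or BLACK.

Step 1: on WHITE (7,9): turn R to E, flip to black, move to (7,10). |black|=5
Step 2: on WHITE (7,10): turn R to S, flip to black, move to (8,10). |black|=6
Step 3: on WHITE (8,10): turn R to W, flip to black, move to (8,9). |black|=7
Step 4: on WHITE (8,9): turn R to N, flip to black, move to (7,9). |black|=8
Step 5: on BLACK (7,9): turn L to W, flip to white, move to (7,8). |black|=7
Step 6: on BLACK (7,8): turn L to S, flip to white, move to (8,8). |black|=6
Step 7: on WHITE (8,8): turn R to W, flip to black, move to (8,7). |black|=7
Step 8: on WHITE (8,7): turn R to N, flip to black, move to (7,7). |black|=8
Step 9: on WHITE (7,7): turn R to E, flip to black, move to (7,8). |black|=9
Step 10: on WHITE (7,8): turn R to S, flip to black, move to (8,8). |black|=10
Step 11: on BLACK (8,8): turn L to E, flip to white, move to (8,9). |black|=9
Step 12: on BLACK (8,9): turn L to N, flip to white, move to (7,9). |black|=8

Answer: WHITE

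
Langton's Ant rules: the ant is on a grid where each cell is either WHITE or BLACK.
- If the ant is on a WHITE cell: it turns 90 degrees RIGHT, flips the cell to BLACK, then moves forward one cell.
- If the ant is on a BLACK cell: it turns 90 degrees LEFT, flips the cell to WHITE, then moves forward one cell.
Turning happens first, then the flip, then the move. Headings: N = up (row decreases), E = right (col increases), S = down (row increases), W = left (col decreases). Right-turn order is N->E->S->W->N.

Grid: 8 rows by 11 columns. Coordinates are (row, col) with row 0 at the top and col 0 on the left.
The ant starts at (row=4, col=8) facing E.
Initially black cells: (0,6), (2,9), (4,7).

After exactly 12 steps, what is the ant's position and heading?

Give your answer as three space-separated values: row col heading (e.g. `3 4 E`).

Answer: 4 6 E

Derivation:
Step 1: on WHITE (4,8): turn R to S, flip to black, move to (5,8). |black|=4
Step 2: on WHITE (5,8): turn R to W, flip to black, move to (5,7). |black|=5
Step 3: on WHITE (5,7): turn R to N, flip to black, move to (4,7). |black|=6
Step 4: on BLACK (4,7): turn L to W, flip to white, move to (4,6). |black|=5
Step 5: on WHITE (4,6): turn R to N, flip to black, move to (3,6). |black|=6
Step 6: on WHITE (3,6): turn R to E, flip to black, move to (3,7). |black|=7
Step 7: on WHITE (3,7): turn R to S, flip to black, move to (4,7). |black|=8
Step 8: on WHITE (4,7): turn R to W, flip to black, move to (4,6). |black|=9
Step 9: on BLACK (4,6): turn L to S, flip to white, move to (5,6). |black|=8
Step 10: on WHITE (5,6): turn R to W, flip to black, move to (5,5). |black|=9
Step 11: on WHITE (5,5): turn R to N, flip to black, move to (4,5). |black|=10
Step 12: on WHITE (4,5): turn R to E, flip to black, move to (4,6). |black|=11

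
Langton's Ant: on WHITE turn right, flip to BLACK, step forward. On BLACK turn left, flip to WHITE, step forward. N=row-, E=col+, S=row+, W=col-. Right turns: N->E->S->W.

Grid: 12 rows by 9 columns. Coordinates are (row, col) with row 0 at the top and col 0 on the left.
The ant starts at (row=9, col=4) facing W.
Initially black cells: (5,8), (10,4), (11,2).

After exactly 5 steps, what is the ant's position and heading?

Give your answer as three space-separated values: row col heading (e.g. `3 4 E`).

Answer: 10 4 S

Derivation:
Step 1: on WHITE (9,4): turn R to N, flip to black, move to (8,4). |black|=4
Step 2: on WHITE (8,4): turn R to E, flip to black, move to (8,5). |black|=5
Step 3: on WHITE (8,5): turn R to S, flip to black, move to (9,5). |black|=6
Step 4: on WHITE (9,5): turn R to W, flip to black, move to (9,4). |black|=7
Step 5: on BLACK (9,4): turn L to S, flip to white, move to (10,4). |black|=6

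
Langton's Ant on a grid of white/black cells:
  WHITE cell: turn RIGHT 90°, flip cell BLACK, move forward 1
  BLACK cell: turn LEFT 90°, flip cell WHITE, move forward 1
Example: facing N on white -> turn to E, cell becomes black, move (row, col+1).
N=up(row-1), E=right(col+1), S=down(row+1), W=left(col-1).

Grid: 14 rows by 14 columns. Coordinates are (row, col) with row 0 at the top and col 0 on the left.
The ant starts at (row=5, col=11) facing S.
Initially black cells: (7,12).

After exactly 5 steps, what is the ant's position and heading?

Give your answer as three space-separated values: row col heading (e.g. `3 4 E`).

Step 1: on WHITE (5,11): turn R to W, flip to black, move to (5,10). |black|=2
Step 2: on WHITE (5,10): turn R to N, flip to black, move to (4,10). |black|=3
Step 3: on WHITE (4,10): turn R to E, flip to black, move to (4,11). |black|=4
Step 4: on WHITE (4,11): turn R to S, flip to black, move to (5,11). |black|=5
Step 5: on BLACK (5,11): turn L to E, flip to white, move to (5,12). |black|=4

Answer: 5 12 E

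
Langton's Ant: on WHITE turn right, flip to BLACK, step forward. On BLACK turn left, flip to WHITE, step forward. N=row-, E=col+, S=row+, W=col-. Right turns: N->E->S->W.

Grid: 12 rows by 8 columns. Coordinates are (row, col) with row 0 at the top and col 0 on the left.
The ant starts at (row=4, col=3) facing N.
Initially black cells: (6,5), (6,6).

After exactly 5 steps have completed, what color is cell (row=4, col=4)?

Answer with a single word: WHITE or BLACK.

Answer: BLACK

Derivation:
Step 1: on WHITE (4,3): turn R to E, flip to black, move to (4,4). |black|=3
Step 2: on WHITE (4,4): turn R to S, flip to black, move to (5,4). |black|=4
Step 3: on WHITE (5,4): turn R to W, flip to black, move to (5,3). |black|=5
Step 4: on WHITE (5,3): turn R to N, flip to black, move to (4,3). |black|=6
Step 5: on BLACK (4,3): turn L to W, flip to white, move to (4,2). |black|=5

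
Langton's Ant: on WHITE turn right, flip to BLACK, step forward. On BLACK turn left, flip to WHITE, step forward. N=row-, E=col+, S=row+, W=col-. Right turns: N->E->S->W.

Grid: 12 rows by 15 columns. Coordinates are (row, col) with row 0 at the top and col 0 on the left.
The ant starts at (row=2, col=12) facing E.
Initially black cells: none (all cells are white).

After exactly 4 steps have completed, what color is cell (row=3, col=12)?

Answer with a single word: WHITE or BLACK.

Step 1: on WHITE (2,12): turn R to S, flip to black, move to (3,12). |black|=1
Step 2: on WHITE (3,12): turn R to W, flip to black, move to (3,11). |black|=2
Step 3: on WHITE (3,11): turn R to N, flip to black, move to (2,11). |black|=3
Step 4: on WHITE (2,11): turn R to E, flip to black, move to (2,12). |black|=4

Answer: BLACK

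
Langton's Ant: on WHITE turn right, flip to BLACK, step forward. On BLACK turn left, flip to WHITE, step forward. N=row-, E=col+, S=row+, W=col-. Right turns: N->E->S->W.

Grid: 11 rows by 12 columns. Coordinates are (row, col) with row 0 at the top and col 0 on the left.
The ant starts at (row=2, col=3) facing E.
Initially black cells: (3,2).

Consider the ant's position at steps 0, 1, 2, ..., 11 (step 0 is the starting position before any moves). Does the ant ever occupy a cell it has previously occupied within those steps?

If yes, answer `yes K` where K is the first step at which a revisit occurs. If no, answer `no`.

Step 1: on WHITE (2,3): turn R to S, flip to black, move to (3,3). |black|=2 — new cell
Step 2: on WHITE (3,3): turn R to W, flip to black, move to (3,2). |black|=3 — new cell
Step 3: on BLACK (3,2): turn L to S, flip to white, move to (4,2). |black|=2 — new cell
Step 4: on WHITE (4,2): turn R to W, flip to black, move to (4,1). |black|=3 — new cell
Step 5: on WHITE (4,1): turn R to N, flip to black, move to (3,1). |black|=4 — new cell
Step 6: on WHITE (3,1): turn R to E, flip to black, move to (3,2). |black|=5 — REVISIT

Answer: yes 6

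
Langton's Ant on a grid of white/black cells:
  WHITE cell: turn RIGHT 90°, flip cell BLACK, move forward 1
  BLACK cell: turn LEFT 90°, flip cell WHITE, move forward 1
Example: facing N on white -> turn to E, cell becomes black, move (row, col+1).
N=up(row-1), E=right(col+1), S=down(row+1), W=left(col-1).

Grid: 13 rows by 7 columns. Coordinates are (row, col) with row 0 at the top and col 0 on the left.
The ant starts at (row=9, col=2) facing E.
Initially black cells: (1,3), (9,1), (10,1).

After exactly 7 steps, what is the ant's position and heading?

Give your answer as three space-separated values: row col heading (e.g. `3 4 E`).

Answer: 11 1 S

Derivation:
Step 1: on WHITE (9,2): turn R to S, flip to black, move to (10,2). |black|=4
Step 2: on WHITE (10,2): turn R to W, flip to black, move to (10,1). |black|=5
Step 3: on BLACK (10,1): turn L to S, flip to white, move to (11,1). |black|=4
Step 4: on WHITE (11,1): turn R to W, flip to black, move to (11,0). |black|=5
Step 5: on WHITE (11,0): turn R to N, flip to black, move to (10,0). |black|=6
Step 6: on WHITE (10,0): turn R to E, flip to black, move to (10,1). |black|=7
Step 7: on WHITE (10,1): turn R to S, flip to black, move to (11,1). |black|=8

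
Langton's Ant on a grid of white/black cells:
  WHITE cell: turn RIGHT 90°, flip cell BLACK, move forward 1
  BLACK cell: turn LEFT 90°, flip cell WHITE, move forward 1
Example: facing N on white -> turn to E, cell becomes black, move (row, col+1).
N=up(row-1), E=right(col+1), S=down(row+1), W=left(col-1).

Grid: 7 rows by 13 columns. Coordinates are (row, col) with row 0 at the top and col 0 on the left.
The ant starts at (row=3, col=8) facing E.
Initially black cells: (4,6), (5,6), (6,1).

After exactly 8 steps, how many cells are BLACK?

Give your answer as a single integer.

Answer: 9

Derivation:
Step 1: on WHITE (3,8): turn R to S, flip to black, move to (4,8). |black|=4
Step 2: on WHITE (4,8): turn R to W, flip to black, move to (4,7). |black|=5
Step 3: on WHITE (4,7): turn R to N, flip to black, move to (3,7). |black|=6
Step 4: on WHITE (3,7): turn R to E, flip to black, move to (3,8). |black|=7
Step 5: on BLACK (3,8): turn L to N, flip to white, move to (2,8). |black|=6
Step 6: on WHITE (2,8): turn R to E, flip to black, move to (2,9). |black|=7
Step 7: on WHITE (2,9): turn R to S, flip to black, move to (3,9). |black|=8
Step 8: on WHITE (3,9): turn R to W, flip to black, move to (3,8). |black|=9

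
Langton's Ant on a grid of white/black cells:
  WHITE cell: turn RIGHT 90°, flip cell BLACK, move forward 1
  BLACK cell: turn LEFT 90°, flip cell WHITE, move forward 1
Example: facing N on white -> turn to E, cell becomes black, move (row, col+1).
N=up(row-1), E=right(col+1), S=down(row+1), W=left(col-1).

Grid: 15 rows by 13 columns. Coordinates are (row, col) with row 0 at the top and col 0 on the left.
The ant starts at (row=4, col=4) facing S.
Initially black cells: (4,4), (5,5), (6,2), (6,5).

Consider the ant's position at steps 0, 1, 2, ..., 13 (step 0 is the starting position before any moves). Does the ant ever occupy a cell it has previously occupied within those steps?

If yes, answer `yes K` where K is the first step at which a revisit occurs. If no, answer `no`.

Answer: yes 9

Derivation:
Step 1: on BLACK (4,4): turn L to E, flip to white, move to (4,5). |black|=3 — new cell
Step 2: on WHITE (4,5): turn R to S, flip to black, move to (5,5). |black|=4 — new cell
Step 3: on BLACK (5,5): turn L to E, flip to white, move to (5,6). |black|=3 — new cell
Step 4: on WHITE (5,6): turn R to S, flip to black, move to (6,6). |black|=4 — new cell
Step 5: on WHITE (6,6): turn R to W, flip to black, move to (6,5). |black|=5 — new cell
Step 6: on BLACK (6,5): turn L to S, flip to white, move to (7,5). |black|=4 — new cell
Step 7: on WHITE (7,5): turn R to W, flip to black, move to (7,4). |black|=5 — new cell
Step 8: on WHITE (7,4): turn R to N, flip to black, move to (6,4). |black|=6 — new cell
Step 9: on WHITE (6,4): turn R to E, flip to black, move to (6,5). |black|=7 — REVISIT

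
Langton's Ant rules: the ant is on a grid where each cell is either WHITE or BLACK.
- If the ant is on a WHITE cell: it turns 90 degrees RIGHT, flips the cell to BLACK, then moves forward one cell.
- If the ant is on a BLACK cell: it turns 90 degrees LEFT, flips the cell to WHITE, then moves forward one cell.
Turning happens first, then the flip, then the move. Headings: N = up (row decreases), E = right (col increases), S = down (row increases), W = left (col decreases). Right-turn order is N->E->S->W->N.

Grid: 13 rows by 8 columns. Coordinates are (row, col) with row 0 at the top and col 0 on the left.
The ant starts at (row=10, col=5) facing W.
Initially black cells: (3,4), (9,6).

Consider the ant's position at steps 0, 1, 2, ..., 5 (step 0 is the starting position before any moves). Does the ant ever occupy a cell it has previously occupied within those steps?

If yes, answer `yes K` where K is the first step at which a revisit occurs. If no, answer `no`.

Answer: no

Derivation:
Step 1: on WHITE (10,5): turn R to N, flip to black, move to (9,5). |black|=3 — new cell
Step 2: on WHITE (9,5): turn R to E, flip to black, move to (9,6). |black|=4 — new cell
Step 3: on BLACK (9,6): turn L to N, flip to white, move to (8,6). |black|=3 — new cell
Step 4: on WHITE (8,6): turn R to E, flip to black, move to (8,7). |black|=4 — new cell
Step 5: on WHITE (8,7): turn R to S, flip to black, move to (9,7). |black|=5 — new cell
No revisit within 5 steps.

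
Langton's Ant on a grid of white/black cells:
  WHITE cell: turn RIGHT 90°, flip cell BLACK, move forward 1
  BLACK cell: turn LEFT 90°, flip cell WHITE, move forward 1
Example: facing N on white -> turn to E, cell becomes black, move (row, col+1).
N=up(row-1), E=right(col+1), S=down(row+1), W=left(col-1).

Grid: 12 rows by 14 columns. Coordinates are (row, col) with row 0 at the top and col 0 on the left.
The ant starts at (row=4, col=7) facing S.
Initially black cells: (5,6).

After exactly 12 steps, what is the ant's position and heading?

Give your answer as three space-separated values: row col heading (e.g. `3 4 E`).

Step 1: on WHITE (4,7): turn R to W, flip to black, move to (4,6). |black|=2
Step 2: on WHITE (4,6): turn R to N, flip to black, move to (3,6). |black|=3
Step 3: on WHITE (3,6): turn R to E, flip to black, move to (3,7). |black|=4
Step 4: on WHITE (3,7): turn R to S, flip to black, move to (4,7). |black|=5
Step 5: on BLACK (4,7): turn L to E, flip to white, move to (4,8). |black|=4
Step 6: on WHITE (4,8): turn R to S, flip to black, move to (5,8). |black|=5
Step 7: on WHITE (5,8): turn R to W, flip to black, move to (5,7). |black|=6
Step 8: on WHITE (5,7): turn R to N, flip to black, move to (4,7). |black|=7
Step 9: on WHITE (4,7): turn R to E, flip to black, move to (4,8). |black|=8
Step 10: on BLACK (4,8): turn L to N, flip to white, move to (3,8). |black|=7
Step 11: on WHITE (3,8): turn R to E, flip to black, move to (3,9). |black|=8
Step 12: on WHITE (3,9): turn R to S, flip to black, move to (4,9). |black|=9

Answer: 4 9 S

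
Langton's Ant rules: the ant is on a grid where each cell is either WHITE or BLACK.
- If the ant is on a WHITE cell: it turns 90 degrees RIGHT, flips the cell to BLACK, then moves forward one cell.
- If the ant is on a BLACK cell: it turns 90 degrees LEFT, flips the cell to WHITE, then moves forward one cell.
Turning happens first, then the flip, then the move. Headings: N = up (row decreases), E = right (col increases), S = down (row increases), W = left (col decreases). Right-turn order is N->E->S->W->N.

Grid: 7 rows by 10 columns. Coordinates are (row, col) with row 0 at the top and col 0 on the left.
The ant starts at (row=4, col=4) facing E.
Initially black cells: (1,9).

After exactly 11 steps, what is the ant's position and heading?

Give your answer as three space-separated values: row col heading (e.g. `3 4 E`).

Step 1: on WHITE (4,4): turn R to S, flip to black, move to (5,4). |black|=2
Step 2: on WHITE (5,4): turn R to W, flip to black, move to (5,3). |black|=3
Step 3: on WHITE (5,3): turn R to N, flip to black, move to (4,3). |black|=4
Step 4: on WHITE (4,3): turn R to E, flip to black, move to (4,4). |black|=5
Step 5: on BLACK (4,4): turn L to N, flip to white, move to (3,4). |black|=4
Step 6: on WHITE (3,4): turn R to E, flip to black, move to (3,5). |black|=5
Step 7: on WHITE (3,5): turn R to S, flip to black, move to (4,5). |black|=6
Step 8: on WHITE (4,5): turn R to W, flip to black, move to (4,4). |black|=7
Step 9: on WHITE (4,4): turn R to N, flip to black, move to (3,4). |black|=8
Step 10: on BLACK (3,4): turn L to W, flip to white, move to (3,3). |black|=7
Step 11: on WHITE (3,3): turn R to N, flip to black, move to (2,3). |black|=8

Answer: 2 3 N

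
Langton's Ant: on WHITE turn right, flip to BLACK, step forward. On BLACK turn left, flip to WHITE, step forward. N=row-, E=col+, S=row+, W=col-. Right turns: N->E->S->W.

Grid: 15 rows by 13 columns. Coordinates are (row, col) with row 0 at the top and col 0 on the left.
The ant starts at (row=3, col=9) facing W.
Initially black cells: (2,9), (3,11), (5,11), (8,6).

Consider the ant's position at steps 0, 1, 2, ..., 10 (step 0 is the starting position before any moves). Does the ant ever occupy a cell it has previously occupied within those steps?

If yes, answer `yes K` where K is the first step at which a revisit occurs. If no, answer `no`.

Step 1: on WHITE (3,9): turn R to N, flip to black, move to (2,9). |black|=5 — new cell
Step 2: on BLACK (2,9): turn L to W, flip to white, move to (2,8). |black|=4 — new cell
Step 3: on WHITE (2,8): turn R to N, flip to black, move to (1,8). |black|=5 — new cell
Step 4: on WHITE (1,8): turn R to E, flip to black, move to (1,9). |black|=6 — new cell
Step 5: on WHITE (1,9): turn R to S, flip to black, move to (2,9). |black|=7 — REVISIT

Answer: yes 5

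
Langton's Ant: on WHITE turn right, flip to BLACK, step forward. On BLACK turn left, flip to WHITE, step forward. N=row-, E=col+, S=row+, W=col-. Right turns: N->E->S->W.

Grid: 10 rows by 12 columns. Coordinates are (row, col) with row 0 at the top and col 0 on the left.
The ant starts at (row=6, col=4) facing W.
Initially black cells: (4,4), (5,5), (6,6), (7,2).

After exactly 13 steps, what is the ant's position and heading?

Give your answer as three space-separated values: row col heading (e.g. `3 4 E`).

Answer: 3 6 N

Derivation:
Step 1: on WHITE (6,4): turn R to N, flip to black, move to (5,4). |black|=5
Step 2: on WHITE (5,4): turn R to E, flip to black, move to (5,5). |black|=6
Step 3: on BLACK (5,5): turn L to N, flip to white, move to (4,5). |black|=5
Step 4: on WHITE (4,5): turn R to E, flip to black, move to (4,6). |black|=6
Step 5: on WHITE (4,6): turn R to S, flip to black, move to (5,6). |black|=7
Step 6: on WHITE (5,6): turn R to W, flip to black, move to (5,5). |black|=8
Step 7: on WHITE (5,5): turn R to N, flip to black, move to (4,5). |black|=9
Step 8: on BLACK (4,5): turn L to W, flip to white, move to (4,4). |black|=8
Step 9: on BLACK (4,4): turn L to S, flip to white, move to (5,4). |black|=7
Step 10: on BLACK (5,4): turn L to E, flip to white, move to (5,5). |black|=6
Step 11: on BLACK (5,5): turn L to N, flip to white, move to (4,5). |black|=5
Step 12: on WHITE (4,5): turn R to E, flip to black, move to (4,6). |black|=6
Step 13: on BLACK (4,6): turn L to N, flip to white, move to (3,6). |black|=5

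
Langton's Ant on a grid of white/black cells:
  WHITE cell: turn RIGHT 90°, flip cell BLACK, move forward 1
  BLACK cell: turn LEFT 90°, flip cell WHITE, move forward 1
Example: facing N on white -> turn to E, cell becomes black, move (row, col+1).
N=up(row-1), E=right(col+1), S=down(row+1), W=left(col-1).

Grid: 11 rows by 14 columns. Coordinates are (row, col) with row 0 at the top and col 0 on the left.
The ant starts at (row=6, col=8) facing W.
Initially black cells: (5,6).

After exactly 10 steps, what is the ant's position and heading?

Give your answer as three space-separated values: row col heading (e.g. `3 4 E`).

Answer: 7 9 E

Derivation:
Step 1: on WHITE (6,8): turn R to N, flip to black, move to (5,8). |black|=2
Step 2: on WHITE (5,8): turn R to E, flip to black, move to (5,9). |black|=3
Step 3: on WHITE (5,9): turn R to S, flip to black, move to (6,9). |black|=4
Step 4: on WHITE (6,9): turn R to W, flip to black, move to (6,8). |black|=5
Step 5: on BLACK (6,8): turn L to S, flip to white, move to (7,8). |black|=4
Step 6: on WHITE (7,8): turn R to W, flip to black, move to (7,7). |black|=5
Step 7: on WHITE (7,7): turn R to N, flip to black, move to (6,7). |black|=6
Step 8: on WHITE (6,7): turn R to E, flip to black, move to (6,8). |black|=7
Step 9: on WHITE (6,8): turn R to S, flip to black, move to (7,8). |black|=8
Step 10: on BLACK (7,8): turn L to E, flip to white, move to (7,9). |black|=7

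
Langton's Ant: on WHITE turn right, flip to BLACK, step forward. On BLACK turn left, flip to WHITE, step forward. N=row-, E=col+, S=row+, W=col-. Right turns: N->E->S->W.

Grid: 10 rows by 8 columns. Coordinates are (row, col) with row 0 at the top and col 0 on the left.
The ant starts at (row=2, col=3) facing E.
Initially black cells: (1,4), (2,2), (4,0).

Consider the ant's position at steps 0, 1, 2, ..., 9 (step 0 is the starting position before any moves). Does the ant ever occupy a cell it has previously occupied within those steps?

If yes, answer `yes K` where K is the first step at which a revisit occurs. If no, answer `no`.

Answer: yes 7

Derivation:
Step 1: on WHITE (2,3): turn R to S, flip to black, move to (3,3). |black|=4 — new cell
Step 2: on WHITE (3,3): turn R to W, flip to black, move to (3,2). |black|=5 — new cell
Step 3: on WHITE (3,2): turn R to N, flip to black, move to (2,2). |black|=6 — new cell
Step 4: on BLACK (2,2): turn L to W, flip to white, move to (2,1). |black|=5 — new cell
Step 5: on WHITE (2,1): turn R to N, flip to black, move to (1,1). |black|=6 — new cell
Step 6: on WHITE (1,1): turn R to E, flip to black, move to (1,2). |black|=7 — new cell
Step 7: on WHITE (1,2): turn R to S, flip to black, move to (2,2). |black|=8 — REVISIT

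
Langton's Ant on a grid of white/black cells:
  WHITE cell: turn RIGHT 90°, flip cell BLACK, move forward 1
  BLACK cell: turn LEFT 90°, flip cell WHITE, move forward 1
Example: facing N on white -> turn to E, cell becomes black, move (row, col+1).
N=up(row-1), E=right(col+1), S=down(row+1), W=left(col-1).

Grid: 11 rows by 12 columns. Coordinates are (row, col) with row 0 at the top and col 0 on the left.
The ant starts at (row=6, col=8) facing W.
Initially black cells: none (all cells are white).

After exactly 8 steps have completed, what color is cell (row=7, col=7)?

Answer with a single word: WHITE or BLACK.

Answer: BLACK

Derivation:
Step 1: on WHITE (6,8): turn R to N, flip to black, move to (5,8). |black|=1
Step 2: on WHITE (5,8): turn R to E, flip to black, move to (5,9). |black|=2
Step 3: on WHITE (5,9): turn R to S, flip to black, move to (6,9). |black|=3
Step 4: on WHITE (6,9): turn R to W, flip to black, move to (6,8). |black|=4
Step 5: on BLACK (6,8): turn L to S, flip to white, move to (7,8). |black|=3
Step 6: on WHITE (7,8): turn R to W, flip to black, move to (7,7). |black|=4
Step 7: on WHITE (7,7): turn R to N, flip to black, move to (6,7). |black|=5
Step 8: on WHITE (6,7): turn R to E, flip to black, move to (6,8). |black|=6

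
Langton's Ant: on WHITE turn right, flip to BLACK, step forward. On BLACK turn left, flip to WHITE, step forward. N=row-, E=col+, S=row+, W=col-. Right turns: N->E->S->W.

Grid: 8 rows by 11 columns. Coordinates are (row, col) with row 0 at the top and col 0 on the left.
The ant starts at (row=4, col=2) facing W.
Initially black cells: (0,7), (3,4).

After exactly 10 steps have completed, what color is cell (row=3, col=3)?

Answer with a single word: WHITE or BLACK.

Answer: BLACK

Derivation:
Step 1: on WHITE (4,2): turn R to N, flip to black, move to (3,2). |black|=3
Step 2: on WHITE (3,2): turn R to E, flip to black, move to (3,3). |black|=4
Step 3: on WHITE (3,3): turn R to S, flip to black, move to (4,3). |black|=5
Step 4: on WHITE (4,3): turn R to W, flip to black, move to (4,2). |black|=6
Step 5: on BLACK (4,2): turn L to S, flip to white, move to (5,2). |black|=5
Step 6: on WHITE (5,2): turn R to W, flip to black, move to (5,1). |black|=6
Step 7: on WHITE (5,1): turn R to N, flip to black, move to (4,1). |black|=7
Step 8: on WHITE (4,1): turn R to E, flip to black, move to (4,2). |black|=8
Step 9: on WHITE (4,2): turn R to S, flip to black, move to (5,2). |black|=9
Step 10: on BLACK (5,2): turn L to E, flip to white, move to (5,3). |black|=8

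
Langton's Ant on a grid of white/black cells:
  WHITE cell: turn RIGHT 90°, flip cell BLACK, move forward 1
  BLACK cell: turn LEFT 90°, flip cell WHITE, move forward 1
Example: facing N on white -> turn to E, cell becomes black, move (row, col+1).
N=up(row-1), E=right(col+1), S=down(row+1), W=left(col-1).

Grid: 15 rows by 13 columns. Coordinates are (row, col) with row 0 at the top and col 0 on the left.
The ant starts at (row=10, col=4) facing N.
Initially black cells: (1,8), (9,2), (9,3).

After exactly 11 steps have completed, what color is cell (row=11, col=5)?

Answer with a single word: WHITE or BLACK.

Answer: BLACK

Derivation:
Step 1: on WHITE (10,4): turn R to E, flip to black, move to (10,5). |black|=4
Step 2: on WHITE (10,5): turn R to S, flip to black, move to (11,5). |black|=5
Step 3: on WHITE (11,5): turn R to W, flip to black, move to (11,4). |black|=6
Step 4: on WHITE (11,4): turn R to N, flip to black, move to (10,4). |black|=7
Step 5: on BLACK (10,4): turn L to W, flip to white, move to (10,3). |black|=6
Step 6: on WHITE (10,3): turn R to N, flip to black, move to (9,3). |black|=7
Step 7: on BLACK (9,3): turn L to W, flip to white, move to (9,2). |black|=6
Step 8: on BLACK (9,2): turn L to S, flip to white, move to (10,2). |black|=5
Step 9: on WHITE (10,2): turn R to W, flip to black, move to (10,1). |black|=6
Step 10: on WHITE (10,1): turn R to N, flip to black, move to (9,1). |black|=7
Step 11: on WHITE (9,1): turn R to E, flip to black, move to (9,2). |black|=8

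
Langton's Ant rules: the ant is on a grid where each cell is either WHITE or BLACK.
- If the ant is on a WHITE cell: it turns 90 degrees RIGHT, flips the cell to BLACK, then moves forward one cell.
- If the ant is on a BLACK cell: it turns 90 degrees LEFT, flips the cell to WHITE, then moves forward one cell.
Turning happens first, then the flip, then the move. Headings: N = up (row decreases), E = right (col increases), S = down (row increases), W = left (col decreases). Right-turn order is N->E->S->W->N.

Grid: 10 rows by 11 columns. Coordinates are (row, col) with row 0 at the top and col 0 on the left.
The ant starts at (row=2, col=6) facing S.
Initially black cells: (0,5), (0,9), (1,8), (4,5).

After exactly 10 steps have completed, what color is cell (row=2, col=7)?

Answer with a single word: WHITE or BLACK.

Step 1: on WHITE (2,6): turn R to W, flip to black, move to (2,5). |black|=5
Step 2: on WHITE (2,5): turn R to N, flip to black, move to (1,5). |black|=6
Step 3: on WHITE (1,5): turn R to E, flip to black, move to (1,6). |black|=7
Step 4: on WHITE (1,6): turn R to S, flip to black, move to (2,6). |black|=8
Step 5: on BLACK (2,6): turn L to E, flip to white, move to (2,7). |black|=7
Step 6: on WHITE (2,7): turn R to S, flip to black, move to (3,7). |black|=8
Step 7: on WHITE (3,7): turn R to W, flip to black, move to (3,6). |black|=9
Step 8: on WHITE (3,6): turn R to N, flip to black, move to (2,6). |black|=10
Step 9: on WHITE (2,6): turn R to E, flip to black, move to (2,7). |black|=11
Step 10: on BLACK (2,7): turn L to N, flip to white, move to (1,7). |black|=10

Answer: WHITE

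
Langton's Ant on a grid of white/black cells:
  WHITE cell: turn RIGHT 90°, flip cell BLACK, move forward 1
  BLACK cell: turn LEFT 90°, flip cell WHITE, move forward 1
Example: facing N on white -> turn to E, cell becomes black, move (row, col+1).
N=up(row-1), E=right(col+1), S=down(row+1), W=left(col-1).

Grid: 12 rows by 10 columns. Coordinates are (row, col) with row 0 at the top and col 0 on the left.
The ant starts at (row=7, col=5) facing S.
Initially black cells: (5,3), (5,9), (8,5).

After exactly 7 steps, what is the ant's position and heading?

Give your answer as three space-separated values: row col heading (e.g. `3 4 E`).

Answer: 8 5 W

Derivation:
Step 1: on WHITE (7,5): turn R to W, flip to black, move to (7,4). |black|=4
Step 2: on WHITE (7,4): turn R to N, flip to black, move to (6,4). |black|=5
Step 3: on WHITE (6,4): turn R to E, flip to black, move to (6,5). |black|=6
Step 4: on WHITE (6,5): turn R to S, flip to black, move to (7,5). |black|=7
Step 5: on BLACK (7,5): turn L to E, flip to white, move to (7,6). |black|=6
Step 6: on WHITE (7,6): turn R to S, flip to black, move to (8,6). |black|=7
Step 7: on WHITE (8,6): turn R to W, flip to black, move to (8,5). |black|=8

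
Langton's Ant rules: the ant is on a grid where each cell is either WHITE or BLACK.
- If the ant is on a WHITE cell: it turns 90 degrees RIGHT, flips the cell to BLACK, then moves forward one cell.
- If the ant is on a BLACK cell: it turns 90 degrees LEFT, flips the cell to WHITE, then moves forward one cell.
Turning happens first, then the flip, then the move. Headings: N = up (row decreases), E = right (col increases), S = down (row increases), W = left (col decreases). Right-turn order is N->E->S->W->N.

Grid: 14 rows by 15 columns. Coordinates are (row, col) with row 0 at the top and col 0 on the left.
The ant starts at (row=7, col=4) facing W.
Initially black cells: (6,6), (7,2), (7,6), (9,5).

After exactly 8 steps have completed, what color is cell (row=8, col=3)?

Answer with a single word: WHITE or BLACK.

Step 1: on WHITE (7,4): turn R to N, flip to black, move to (6,4). |black|=5
Step 2: on WHITE (6,4): turn R to E, flip to black, move to (6,5). |black|=6
Step 3: on WHITE (6,5): turn R to S, flip to black, move to (7,5). |black|=7
Step 4: on WHITE (7,5): turn R to W, flip to black, move to (7,4). |black|=8
Step 5: on BLACK (7,4): turn L to S, flip to white, move to (8,4). |black|=7
Step 6: on WHITE (8,4): turn R to W, flip to black, move to (8,3). |black|=8
Step 7: on WHITE (8,3): turn R to N, flip to black, move to (7,3). |black|=9
Step 8: on WHITE (7,3): turn R to E, flip to black, move to (7,4). |black|=10

Answer: BLACK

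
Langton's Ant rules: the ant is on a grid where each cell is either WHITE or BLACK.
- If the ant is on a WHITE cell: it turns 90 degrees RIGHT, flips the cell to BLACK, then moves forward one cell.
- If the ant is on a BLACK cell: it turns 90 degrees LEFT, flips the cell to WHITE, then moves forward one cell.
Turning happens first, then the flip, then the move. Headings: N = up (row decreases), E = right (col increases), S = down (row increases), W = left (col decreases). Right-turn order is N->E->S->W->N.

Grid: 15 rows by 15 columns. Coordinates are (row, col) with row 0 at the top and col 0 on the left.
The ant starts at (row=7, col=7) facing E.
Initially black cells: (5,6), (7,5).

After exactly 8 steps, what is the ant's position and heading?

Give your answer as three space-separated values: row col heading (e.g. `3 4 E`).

Step 1: on WHITE (7,7): turn R to S, flip to black, move to (8,7). |black|=3
Step 2: on WHITE (8,7): turn R to W, flip to black, move to (8,6). |black|=4
Step 3: on WHITE (8,6): turn R to N, flip to black, move to (7,6). |black|=5
Step 4: on WHITE (7,6): turn R to E, flip to black, move to (7,7). |black|=6
Step 5: on BLACK (7,7): turn L to N, flip to white, move to (6,7). |black|=5
Step 6: on WHITE (6,7): turn R to E, flip to black, move to (6,8). |black|=6
Step 7: on WHITE (6,8): turn R to S, flip to black, move to (7,8). |black|=7
Step 8: on WHITE (7,8): turn R to W, flip to black, move to (7,7). |black|=8

Answer: 7 7 W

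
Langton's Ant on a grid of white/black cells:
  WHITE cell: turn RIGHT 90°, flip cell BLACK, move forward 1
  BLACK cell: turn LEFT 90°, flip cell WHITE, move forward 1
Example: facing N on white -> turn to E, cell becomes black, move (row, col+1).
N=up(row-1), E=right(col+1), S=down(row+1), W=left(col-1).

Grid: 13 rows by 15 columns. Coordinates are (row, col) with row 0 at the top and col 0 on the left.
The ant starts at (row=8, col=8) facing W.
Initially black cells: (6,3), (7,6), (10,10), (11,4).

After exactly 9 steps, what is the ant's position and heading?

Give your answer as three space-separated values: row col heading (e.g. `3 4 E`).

Answer: 9 8 S

Derivation:
Step 1: on WHITE (8,8): turn R to N, flip to black, move to (7,8). |black|=5
Step 2: on WHITE (7,8): turn R to E, flip to black, move to (7,9). |black|=6
Step 3: on WHITE (7,9): turn R to S, flip to black, move to (8,9). |black|=7
Step 4: on WHITE (8,9): turn R to W, flip to black, move to (8,8). |black|=8
Step 5: on BLACK (8,8): turn L to S, flip to white, move to (9,8). |black|=7
Step 6: on WHITE (9,8): turn R to W, flip to black, move to (9,7). |black|=8
Step 7: on WHITE (9,7): turn R to N, flip to black, move to (8,7). |black|=9
Step 8: on WHITE (8,7): turn R to E, flip to black, move to (8,8). |black|=10
Step 9: on WHITE (8,8): turn R to S, flip to black, move to (9,8). |black|=11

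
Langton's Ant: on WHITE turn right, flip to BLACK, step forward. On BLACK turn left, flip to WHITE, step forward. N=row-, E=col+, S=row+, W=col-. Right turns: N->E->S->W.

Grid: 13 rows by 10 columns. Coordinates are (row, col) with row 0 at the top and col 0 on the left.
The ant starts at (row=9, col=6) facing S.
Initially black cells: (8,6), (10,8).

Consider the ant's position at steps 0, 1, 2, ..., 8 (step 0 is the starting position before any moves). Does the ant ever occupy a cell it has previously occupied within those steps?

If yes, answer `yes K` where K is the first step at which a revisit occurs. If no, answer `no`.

Answer: yes 7

Derivation:
Step 1: on WHITE (9,6): turn R to W, flip to black, move to (9,5). |black|=3 — new cell
Step 2: on WHITE (9,5): turn R to N, flip to black, move to (8,5). |black|=4 — new cell
Step 3: on WHITE (8,5): turn R to E, flip to black, move to (8,6). |black|=5 — new cell
Step 4: on BLACK (8,6): turn L to N, flip to white, move to (7,6). |black|=4 — new cell
Step 5: on WHITE (7,6): turn R to E, flip to black, move to (7,7). |black|=5 — new cell
Step 6: on WHITE (7,7): turn R to S, flip to black, move to (8,7). |black|=6 — new cell
Step 7: on WHITE (8,7): turn R to W, flip to black, move to (8,6). |black|=7 — REVISIT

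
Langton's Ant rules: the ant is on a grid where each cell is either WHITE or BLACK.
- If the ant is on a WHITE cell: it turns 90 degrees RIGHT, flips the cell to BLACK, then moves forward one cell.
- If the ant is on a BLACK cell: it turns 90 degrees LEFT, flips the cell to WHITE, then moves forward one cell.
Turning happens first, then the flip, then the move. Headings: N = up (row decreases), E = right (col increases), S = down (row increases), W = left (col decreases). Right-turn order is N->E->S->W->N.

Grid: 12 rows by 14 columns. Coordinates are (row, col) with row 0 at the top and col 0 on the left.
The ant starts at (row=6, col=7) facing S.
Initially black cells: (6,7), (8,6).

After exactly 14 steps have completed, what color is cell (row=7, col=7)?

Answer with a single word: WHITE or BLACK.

Answer: BLACK

Derivation:
Step 1: on BLACK (6,7): turn L to E, flip to white, move to (6,8). |black|=1
Step 2: on WHITE (6,8): turn R to S, flip to black, move to (7,8). |black|=2
Step 3: on WHITE (7,8): turn R to W, flip to black, move to (7,7). |black|=3
Step 4: on WHITE (7,7): turn R to N, flip to black, move to (6,7). |black|=4
Step 5: on WHITE (6,7): turn R to E, flip to black, move to (6,8). |black|=5
Step 6: on BLACK (6,8): turn L to N, flip to white, move to (5,8). |black|=4
Step 7: on WHITE (5,8): turn R to E, flip to black, move to (5,9). |black|=5
Step 8: on WHITE (5,9): turn R to S, flip to black, move to (6,9). |black|=6
Step 9: on WHITE (6,9): turn R to W, flip to black, move to (6,8). |black|=7
Step 10: on WHITE (6,8): turn R to N, flip to black, move to (5,8). |black|=8
Step 11: on BLACK (5,8): turn L to W, flip to white, move to (5,7). |black|=7
Step 12: on WHITE (5,7): turn R to N, flip to black, move to (4,7). |black|=8
Step 13: on WHITE (4,7): turn R to E, flip to black, move to (4,8). |black|=9
Step 14: on WHITE (4,8): turn R to S, flip to black, move to (5,8). |black|=10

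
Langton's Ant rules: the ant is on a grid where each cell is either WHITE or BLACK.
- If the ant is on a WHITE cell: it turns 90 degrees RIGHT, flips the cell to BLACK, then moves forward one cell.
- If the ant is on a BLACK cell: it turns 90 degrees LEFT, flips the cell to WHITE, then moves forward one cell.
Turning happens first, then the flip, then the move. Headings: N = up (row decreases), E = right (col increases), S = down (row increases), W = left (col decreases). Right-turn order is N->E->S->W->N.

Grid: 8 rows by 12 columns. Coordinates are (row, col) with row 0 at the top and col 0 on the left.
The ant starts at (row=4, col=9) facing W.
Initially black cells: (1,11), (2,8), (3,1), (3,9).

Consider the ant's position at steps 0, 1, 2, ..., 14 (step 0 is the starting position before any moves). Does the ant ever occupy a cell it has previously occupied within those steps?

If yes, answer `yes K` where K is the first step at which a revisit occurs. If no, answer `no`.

Answer: yes 7

Derivation:
Step 1: on WHITE (4,9): turn R to N, flip to black, move to (3,9). |black|=5 — new cell
Step 2: on BLACK (3,9): turn L to W, flip to white, move to (3,8). |black|=4 — new cell
Step 3: on WHITE (3,8): turn R to N, flip to black, move to (2,8). |black|=5 — new cell
Step 4: on BLACK (2,8): turn L to W, flip to white, move to (2,7). |black|=4 — new cell
Step 5: on WHITE (2,7): turn R to N, flip to black, move to (1,7). |black|=5 — new cell
Step 6: on WHITE (1,7): turn R to E, flip to black, move to (1,8). |black|=6 — new cell
Step 7: on WHITE (1,8): turn R to S, flip to black, move to (2,8). |black|=7 — REVISIT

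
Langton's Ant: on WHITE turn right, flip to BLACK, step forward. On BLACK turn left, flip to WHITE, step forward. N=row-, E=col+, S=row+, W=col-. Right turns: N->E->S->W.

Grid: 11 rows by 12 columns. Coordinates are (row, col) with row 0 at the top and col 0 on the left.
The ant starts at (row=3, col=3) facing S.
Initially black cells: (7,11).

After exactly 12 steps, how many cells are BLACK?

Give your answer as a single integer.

Step 1: on WHITE (3,3): turn R to W, flip to black, move to (3,2). |black|=2
Step 2: on WHITE (3,2): turn R to N, flip to black, move to (2,2). |black|=3
Step 3: on WHITE (2,2): turn R to E, flip to black, move to (2,3). |black|=4
Step 4: on WHITE (2,3): turn R to S, flip to black, move to (3,3). |black|=5
Step 5: on BLACK (3,3): turn L to E, flip to white, move to (3,4). |black|=4
Step 6: on WHITE (3,4): turn R to S, flip to black, move to (4,4). |black|=5
Step 7: on WHITE (4,4): turn R to W, flip to black, move to (4,3). |black|=6
Step 8: on WHITE (4,3): turn R to N, flip to black, move to (3,3). |black|=7
Step 9: on WHITE (3,3): turn R to E, flip to black, move to (3,4). |black|=8
Step 10: on BLACK (3,4): turn L to N, flip to white, move to (2,4). |black|=7
Step 11: on WHITE (2,4): turn R to E, flip to black, move to (2,5). |black|=8
Step 12: on WHITE (2,5): turn R to S, flip to black, move to (3,5). |black|=9

Answer: 9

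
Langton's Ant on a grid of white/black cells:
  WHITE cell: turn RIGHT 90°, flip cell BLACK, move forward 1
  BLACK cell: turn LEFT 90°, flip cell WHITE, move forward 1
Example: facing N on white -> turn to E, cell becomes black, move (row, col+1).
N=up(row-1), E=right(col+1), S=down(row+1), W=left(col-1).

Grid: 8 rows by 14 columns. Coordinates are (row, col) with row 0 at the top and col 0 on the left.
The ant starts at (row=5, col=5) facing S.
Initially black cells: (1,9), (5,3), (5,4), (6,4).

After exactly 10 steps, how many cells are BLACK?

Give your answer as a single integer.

Step 1: on WHITE (5,5): turn R to W, flip to black, move to (5,4). |black|=5
Step 2: on BLACK (5,4): turn L to S, flip to white, move to (6,4). |black|=4
Step 3: on BLACK (6,4): turn L to E, flip to white, move to (6,5). |black|=3
Step 4: on WHITE (6,5): turn R to S, flip to black, move to (7,5). |black|=4
Step 5: on WHITE (7,5): turn R to W, flip to black, move to (7,4). |black|=5
Step 6: on WHITE (7,4): turn R to N, flip to black, move to (6,4). |black|=6
Step 7: on WHITE (6,4): turn R to E, flip to black, move to (6,5). |black|=7
Step 8: on BLACK (6,5): turn L to N, flip to white, move to (5,5). |black|=6
Step 9: on BLACK (5,5): turn L to W, flip to white, move to (5,4). |black|=5
Step 10: on WHITE (5,4): turn R to N, flip to black, move to (4,4). |black|=6

Answer: 6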